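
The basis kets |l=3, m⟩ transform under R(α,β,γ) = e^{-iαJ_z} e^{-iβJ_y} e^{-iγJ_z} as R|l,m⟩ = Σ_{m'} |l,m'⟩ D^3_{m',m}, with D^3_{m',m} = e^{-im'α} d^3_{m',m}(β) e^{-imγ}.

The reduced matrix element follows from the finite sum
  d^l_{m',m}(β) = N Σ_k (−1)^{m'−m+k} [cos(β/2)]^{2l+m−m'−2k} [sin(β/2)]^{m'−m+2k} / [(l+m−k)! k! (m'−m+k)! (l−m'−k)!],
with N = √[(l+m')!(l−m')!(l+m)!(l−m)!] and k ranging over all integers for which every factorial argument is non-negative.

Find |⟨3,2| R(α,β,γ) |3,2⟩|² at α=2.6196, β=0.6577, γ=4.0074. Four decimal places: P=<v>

P=0.0901

D^3_{2,2}(2.6196,0.6577,4.0074) = e^{-i·2·2.6196}·d^3_{2,2}(0.6577)·e^{-i·2·4.0074}. Compute d first:
Half-angle: c=0.946414, s=0.322955. N=√(120·1·120·1)=120.000000
k∈{0,1} keeps every argument non-negative
  k=0: (−1)^0·120.0000/(120)·0.9464^6·0.3230^0 = +0.718601
  k=1: (−1)^1·120.0000/(24)·0.9464^4·0.3230^2 = -0.418388
d^3_{2,2}(0.6577) = +0.718601 -0.418388 = +0.300213
|D^3_{2,2}|² = |d^3_{2,2}(β)|² = (+0.300213)² = 0.090128 (the z-rotation phases have unit modulus)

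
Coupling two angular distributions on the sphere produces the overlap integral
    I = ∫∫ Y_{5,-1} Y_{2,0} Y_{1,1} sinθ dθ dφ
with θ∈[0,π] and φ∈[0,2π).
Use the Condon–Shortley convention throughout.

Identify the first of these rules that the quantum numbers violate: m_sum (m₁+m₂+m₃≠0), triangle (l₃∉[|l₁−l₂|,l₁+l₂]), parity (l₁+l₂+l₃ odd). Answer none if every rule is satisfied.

triangle

m₁+m₂+m₃ = -1 + 0 + 1 = 0  ✓
triangle: need |l₁−l₂| ≤ l₃ ≤ l₁+l₂ = [3,7]; l₃=1 is outside  ✗
parity: l₁+l₂+l₃ = 8 is even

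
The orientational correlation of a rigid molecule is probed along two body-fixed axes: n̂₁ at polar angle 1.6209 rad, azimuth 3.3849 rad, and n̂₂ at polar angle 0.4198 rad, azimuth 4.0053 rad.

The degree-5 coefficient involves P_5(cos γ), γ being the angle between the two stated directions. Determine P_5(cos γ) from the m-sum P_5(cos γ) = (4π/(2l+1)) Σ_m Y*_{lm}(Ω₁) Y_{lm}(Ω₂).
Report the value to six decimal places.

Addition theorem: P_5(cos γ) = (4π/11) Σ_m Y*_{lm}(Ω₁) Y_{lm}(Ω₂), m = −5…5:
  m=-5: Y*=-0.159998-0.432587i  Y=+0.002003-0.004821i  product -0.002406-0.000095i
  m=-4: Y*=-0.041150-0.060464i  Y=-0.035186+0.011397i  product +0.002137+0.001659i
  m=-3: Y*=+0.251039+0.224624i  Y=+0.129856+0.079699i  product +0.014696+0.049176i
  m=-2: Y*=+0.074275+0.039295i  Y=-0.060217-0.381331i  product +0.010512-0.030689i
  m=-1: Y*=-0.299597-0.074367i  Y=-0.333114+0.389845i  product +0.128792-0.092023i
  m=+0: Y*=-0.086832-0.000000i  Y=+0.046545+0.000000i  product -0.004042-0.000000i
  m=+1: Y*=+0.299597-0.074367i  Y=+0.333114+0.389845i  product +0.128792+0.092023i
  m=+2: Y*=+0.074275-0.039295i  Y=-0.060217+0.381331i  product +0.010512+0.030689i
  m=+3: Y*=-0.251039+0.224624i  Y=-0.129856+0.079699i  product +0.014696-0.049176i
  m=+4: Y*=-0.041150+0.060464i  Y=-0.035186-0.011397i  product +0.002137-0.001659i
  m=+5: Y*=+0.159998-0.432587i  Y=-0.002003-0.004821i  product -0.002406+0.000095i
Total Σ_m = +0.303421-0.000000i. Multiply by 1.142397: +0.346627-0.000000i. P_5(cos γ) = 0.346627

0.346627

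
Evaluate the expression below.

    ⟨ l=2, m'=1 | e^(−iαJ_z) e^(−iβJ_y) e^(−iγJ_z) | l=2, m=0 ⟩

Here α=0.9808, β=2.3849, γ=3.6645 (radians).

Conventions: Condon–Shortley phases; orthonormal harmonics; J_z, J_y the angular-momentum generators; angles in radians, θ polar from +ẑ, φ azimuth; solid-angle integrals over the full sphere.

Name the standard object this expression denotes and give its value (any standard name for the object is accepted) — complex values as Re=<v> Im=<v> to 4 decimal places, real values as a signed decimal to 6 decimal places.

Wigner D-matrix element, Re=0.3401 Im=-0.5080

This is a Wigner D-matrix element — the rotation-matrix element ⟨l m'| R(α,β,γ) |l m⟩ in the angular-momentum basis.
First d^2_{1,0}(β=2.3849), then the phase factors e^{-i(1)α} and e^{-i(0)γ}:
Half-angle: c=0.369384, s=0.929277. N=√(6·1·2·2)=4.898979
Admissible k: 0..1 (factorial args all ≥0)
  k=0: (−1)^1·4.8990/(2)·0.3694^3·0.9293^1 = -0.114724
  k=1: (−1)^2·4.8990/(2)·0.3694^1·0.9293^3 = +0.726088
d^2_{1,0}(2.3849) = -0.114724 +0.726088 = +0.611364
Attach z-rotation phases: D = e^{-i(1)(0.9808)}·(+0.611364)·e^{-i(0)(3.6645)} = +0.340137-0.508008i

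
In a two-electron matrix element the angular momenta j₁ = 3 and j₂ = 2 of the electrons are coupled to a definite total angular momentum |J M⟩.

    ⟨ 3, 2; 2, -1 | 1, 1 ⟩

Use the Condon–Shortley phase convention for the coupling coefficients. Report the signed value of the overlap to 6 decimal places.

triangle: 4!*2!*0!/7! = 48/5040
(j±m)!: 5!*1!*1!*3!*2!*0! = 1440
prefactor² = (2J+1)*Δ*N² = 288/7
  k=1: −1/(1!*3!*0!*0!*2!*0!) = -1/12
Σ = -1/12  ⇒  CG² = 288/7*(-1/12)² = 2/7
CG = −√(2/7) = -0.534522

−√(2/7) = -0.534522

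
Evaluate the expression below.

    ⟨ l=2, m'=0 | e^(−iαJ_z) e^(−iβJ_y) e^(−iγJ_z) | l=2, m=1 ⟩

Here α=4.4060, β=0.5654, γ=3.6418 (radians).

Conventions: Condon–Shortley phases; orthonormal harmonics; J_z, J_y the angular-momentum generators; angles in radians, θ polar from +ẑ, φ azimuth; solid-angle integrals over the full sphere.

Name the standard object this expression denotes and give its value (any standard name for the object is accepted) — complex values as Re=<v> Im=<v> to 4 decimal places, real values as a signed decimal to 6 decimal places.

This is a Wigner D-matrix element — the rotation-matrix element ⟨l m'| R(α,β,γ) |l m⟩ in the angular-momentum basis.
D^2_{0,1}(4.4060,0.5654,3.6418) = e^{-i·0·4.4060}·d^2_{0,1}(0.5654)·e^{-i·1·3.6418}. Compute d first:
c=cos(0.565400/2)=0.960306, s=sin(0.565400/2)=0.278949; N=√[2·2·6·1]=4.898979
The bounds max(0,m−m')=1 and min(l+m,l−m')=2 give 2 terms
  k=1: (−1)^0·4.8990/(2)·0.9603^3·0.2789^1 = +0.605104
  k=2: (−1)^1·4.8990/(2)·0.9603^1·0.2789^3 = -0.051058
d^2_{0,1}(0.5654) = +0.605104 -0.051058 = +0.554046
Attach z-rotation phases: D = e^{-i(0)(4.4060)}·(+0.554046)·e^{-i(1)(3.6418)} = -0.486166+0.265725i

Wigner D-matrix element, Re=-0.4862 Im=0.2657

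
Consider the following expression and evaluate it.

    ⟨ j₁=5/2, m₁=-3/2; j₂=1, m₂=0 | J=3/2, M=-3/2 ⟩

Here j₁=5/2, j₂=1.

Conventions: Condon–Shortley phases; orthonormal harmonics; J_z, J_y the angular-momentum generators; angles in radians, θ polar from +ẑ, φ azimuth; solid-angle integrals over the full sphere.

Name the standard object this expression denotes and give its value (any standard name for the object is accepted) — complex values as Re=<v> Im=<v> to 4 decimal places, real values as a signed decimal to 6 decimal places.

This is a Clebsch–Gordan (vector-coupling) coefficient.
j₁+j₂−J=2  J+j₁−j₂=3  J−j₁+j₂=0  j₁+j₂+J+1=6
(j₁±m₁, j₂±m₂, J±M) = (1,4,1,1,0,3)
P² = 48/5
sum k=1..1:
  [1] −1/6 = -1/6
S = -1/6
C² = P²·S² = 4/15 ; C = -0.516398

Clebsch–Gordan coefficient, −√(4/15) ≈ -0.516398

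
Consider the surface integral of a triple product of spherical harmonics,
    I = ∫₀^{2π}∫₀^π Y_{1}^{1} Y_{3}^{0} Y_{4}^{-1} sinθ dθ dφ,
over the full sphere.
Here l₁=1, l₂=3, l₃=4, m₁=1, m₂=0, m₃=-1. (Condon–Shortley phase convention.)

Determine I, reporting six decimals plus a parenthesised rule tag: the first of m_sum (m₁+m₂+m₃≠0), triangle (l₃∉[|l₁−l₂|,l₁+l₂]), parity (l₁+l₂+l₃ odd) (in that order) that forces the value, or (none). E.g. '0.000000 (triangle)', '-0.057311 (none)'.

Rules hold: Σm=0, L=8 even, 2≤4≤4.
N = 3·7·9 = 189
Δ = 0!·2!·6!/9! = 1/252
Racah Σ t=0..0: t=0:+1/36 = 1/36
⇒ 3j(1 3 4; 0 0 0)² = 4/63, sgn +1
Racah Σ t=0..0: t=0:+1/72 = 1/72
⇒ 3j(1 3 4; 1 0 -1)² = 5/126, sgn -1
4πI² = N·(3j₀)²·(3jₘ)² = 10/21
I = -1·√(0.47619/4π) = -0.19466390
No selection rule forces the value: the integral is nonzero (none).

-0.194664 (none)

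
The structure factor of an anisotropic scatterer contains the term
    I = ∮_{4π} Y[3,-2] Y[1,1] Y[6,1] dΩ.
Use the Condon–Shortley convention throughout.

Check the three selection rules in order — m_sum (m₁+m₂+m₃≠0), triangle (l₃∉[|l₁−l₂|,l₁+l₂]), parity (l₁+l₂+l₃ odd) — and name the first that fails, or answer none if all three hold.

m₁+m₂+m₃ = -2 + 1 + 1 = 0  ✓
triangle: need |l₁−l₂| ≤ l₃ ≤ l₁+l₂ = [2,4]; l₃=6 is outside  ✗
parity: l₁+l₂+l₃ = 10 is even

triangle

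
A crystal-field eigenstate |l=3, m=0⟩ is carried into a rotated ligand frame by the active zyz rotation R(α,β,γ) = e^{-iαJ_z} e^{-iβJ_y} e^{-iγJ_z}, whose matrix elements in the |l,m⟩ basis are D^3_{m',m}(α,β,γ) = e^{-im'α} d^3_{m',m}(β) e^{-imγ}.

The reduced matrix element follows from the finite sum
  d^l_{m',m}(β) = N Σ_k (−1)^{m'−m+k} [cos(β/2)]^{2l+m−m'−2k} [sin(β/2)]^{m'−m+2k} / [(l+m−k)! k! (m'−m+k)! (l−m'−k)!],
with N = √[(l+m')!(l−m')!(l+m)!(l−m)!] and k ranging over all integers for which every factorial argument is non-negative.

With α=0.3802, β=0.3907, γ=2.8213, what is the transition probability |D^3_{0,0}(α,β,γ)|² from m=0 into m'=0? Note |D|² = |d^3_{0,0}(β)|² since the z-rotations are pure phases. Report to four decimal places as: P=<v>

P=0.3474

D^3_{0,0}(0.3802,0.3907,2.8213) = e^{-i·0·0.3802}·d^3_{0,0}(0.3907)·e^{-i·0·2.8213}. Compute d first:
c=cos(0.390700/2)=0.980980, s=sin(0.390700/2)=0.194110; N=√[6·6·6·6]=36.000000
k∈{0,1,2,3} keeps every argument non-negative
  k=0: (−1)^0·36.0000/(36)·0.9810^6·0.1941^0 = +0.891170
  k=1: (−1)^1·36.0000/(4)·0.9810^4·0.1941^2 = -0.314035
  k=2: (−1)^2·36.0000/(4)·0.9810^2·0.1941^4 = +0.012296
  k=3: (−1)^3·36.0000/(36)·0.9810^0·0.1941^6 = -0.000053
d^3_{0,0}(0.3907) = +0.891170 -0.314035 +0.012296 -0.000053 = +0.589377
|D^3_{0,0}|² = |d^3_{0,0}(β)|² = (+0.589377)² = 0.347365 (the z-rotation phases have unit modulus)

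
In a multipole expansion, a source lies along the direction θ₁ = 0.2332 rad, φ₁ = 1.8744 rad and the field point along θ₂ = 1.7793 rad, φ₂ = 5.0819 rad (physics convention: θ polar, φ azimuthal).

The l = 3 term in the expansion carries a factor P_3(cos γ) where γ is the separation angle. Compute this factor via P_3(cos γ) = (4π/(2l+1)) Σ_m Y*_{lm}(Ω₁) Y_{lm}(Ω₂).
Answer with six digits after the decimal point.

Term-by-term m-sum for l=3 (normalisation 4π/7 = 1.795196):
  term(m=-3) = (-0.001973, 0.000395)   from Y*(Ω₁)=(0.004068, -0.003157), Y(Ω₂)=(-0.349692, -0.174241)
  term(m=-2) = (-0.010659, 0.001413)   from Y*(Ω₁)=(-0.043608, -0.030298), Y(Ω₂)=(0.149661, -0.136385)
  term(m=-1) = (0.069114, -0.004562)   from Y*(Ω₁)=(-0.083349, 0.266045), Y(Ω₂)=(-0.089728, -0.231674)
  term(m=+0) = (0.135398, 0.000000)   from Y*(Ω₁)=(0.629203, -0.000000), Y(Ω₂)=(0.215189, 0.000000)
  term(m=+1) = (0.069114, 0.004562)   from Y*(Ω₁)=(0.083349, 0.266045), Y(Ω₂)=(0.089728, -0.231674)
  term(m=+2) = (-0.010659, -0.001413)   from Y*(Ω₁)=(-0.043608, 0.030298), Y(Ω₂)=(0.149661, 0.136385)
  term(m=+3) = (-0.001973, -0.000395)   from Y*(Ω₁)=(-0.004068, -0.003157), Y(Ω₂)=(0.349692, -0.174241)
Σ over m = (0.248364, 0.000000); ×(4π/7) → (0.445862, 0.000000). Real part: 0.445862

0.445862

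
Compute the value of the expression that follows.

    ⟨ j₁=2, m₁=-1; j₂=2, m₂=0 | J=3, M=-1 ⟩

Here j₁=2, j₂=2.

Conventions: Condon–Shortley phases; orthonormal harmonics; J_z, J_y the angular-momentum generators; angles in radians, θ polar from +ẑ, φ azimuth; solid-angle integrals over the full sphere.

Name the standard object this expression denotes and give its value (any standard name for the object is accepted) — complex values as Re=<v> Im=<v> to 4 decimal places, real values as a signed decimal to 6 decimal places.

Clebsch–Gordan coefficient, −√(1/5) ≈ -0.447214

This is a Clebsch–Gordan (vector-coupling) coefficient.
j₁+j₂−J=1  J+j₁−j₂=3  J−j₁+j₂=3  j₁+j₂+J+1=8
(j₁±m₁, j₂±m₂, J±M) = (1,3,2,2,2,4)
P² = 36/5
sum k=0..1:
  [0] +1/12 = 1/12
  [1] −1/4 = -1/4
S = -1/6
C² = P²·S² = 1/5 ; C = -0.447214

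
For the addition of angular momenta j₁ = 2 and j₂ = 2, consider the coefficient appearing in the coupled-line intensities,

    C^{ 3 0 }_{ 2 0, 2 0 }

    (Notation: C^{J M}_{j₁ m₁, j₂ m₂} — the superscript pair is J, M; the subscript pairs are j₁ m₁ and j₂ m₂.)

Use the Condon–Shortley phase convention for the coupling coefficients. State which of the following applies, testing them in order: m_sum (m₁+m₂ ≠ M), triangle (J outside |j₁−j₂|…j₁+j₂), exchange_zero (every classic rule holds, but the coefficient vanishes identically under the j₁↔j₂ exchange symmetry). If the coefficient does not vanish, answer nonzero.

exchange_zero

m-sum: m₁+m₂ = 0+0 = 0, M = 0  ✓
triangle: |j₁−j₂| = 0 ≤ J = 3 ≤ j₁+j₂ = 4  ✓
exchange: j₁=j₂ and m₁=m₂, and (−1)^(j₁+j₂−J) = (−1)^1 = −1 forces ⟨j₁m₁;j₂m₂|JM⟩ = −⟨j₂m₂;j₁m₁|JM⟩ = −⟨j₁m₁;j₂m₂|JM⟩ ⇒ the coefficient vanishes identically
Racah sum check: Σ_k collapses to 0 ⇒ CG = 0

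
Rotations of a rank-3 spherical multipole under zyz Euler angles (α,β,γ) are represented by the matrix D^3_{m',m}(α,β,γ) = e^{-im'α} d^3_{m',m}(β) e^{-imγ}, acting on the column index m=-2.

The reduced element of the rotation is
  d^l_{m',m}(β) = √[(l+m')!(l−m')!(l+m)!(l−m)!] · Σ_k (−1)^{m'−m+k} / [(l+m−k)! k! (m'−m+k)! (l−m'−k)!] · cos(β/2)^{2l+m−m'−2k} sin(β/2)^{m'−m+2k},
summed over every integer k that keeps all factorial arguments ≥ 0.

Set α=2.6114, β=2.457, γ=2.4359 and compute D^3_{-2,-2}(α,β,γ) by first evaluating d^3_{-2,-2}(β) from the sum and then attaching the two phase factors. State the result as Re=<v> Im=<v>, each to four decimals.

D^3_{-2,-2}(2.6114,2.4570,2.4359) = e^{-i·-2·2.6114}·d^3_{-2,-2}(2.4570)·e^{-i·-2·2.4359}. Compute d first:
c=cos(2.457000/2)=0.335651, s=sin(2.457000/2)=0.941986; N=√[1·120·1·120]=120.000000
k∈{0,1} keeps every argument non-negative
  k=0: (−1)^0·120.0000/(120)·0.3357^6·0.9420^0 = +0.001430
  k=1: (−1)^1·120.0000/(24)·0.3357^4·0.9420^2 = -0.056313
d^3_{-2,-2}(2.4570) = +0.001430 -0.056313 = -0.054883
Phases: e^{-i·(-2)·2.6114}=+0.488536-0.872544i, e^{-i·(-2)·2.4359}=+0.158737-0.987321i ⇒ D=+0.043025+0.034074i

Re=0.0430 Im=0.0341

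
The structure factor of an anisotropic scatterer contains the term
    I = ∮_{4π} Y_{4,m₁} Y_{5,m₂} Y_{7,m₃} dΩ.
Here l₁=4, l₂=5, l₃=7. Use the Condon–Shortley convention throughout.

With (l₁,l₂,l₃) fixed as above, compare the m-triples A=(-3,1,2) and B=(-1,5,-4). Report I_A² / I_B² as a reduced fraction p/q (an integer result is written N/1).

539/375

Same 4,5,7: normalisation and zero-m 3j drop out of the ratio.
A: Δ: 2! 6! 8! / 17! → 1/6126120; sum: t=1:−1/518400 t=2:+1/138240 = 11/2073600; 3j²(4 5 7; -3 1 2) = Δ·Π!·Σ² = 77/4420  (sign -1)
B: Δ: 2! 6! 8! / 17! → 1/6126120; sum: t=2:+1/2903040 = 1/2903040; 3j²(4 5 7; -1 5 -4) = Δ·Π!·Σ² = 75/6188  (sign -1)
I_A²/I_B² = (77/4420)/(75/6188) = 539/375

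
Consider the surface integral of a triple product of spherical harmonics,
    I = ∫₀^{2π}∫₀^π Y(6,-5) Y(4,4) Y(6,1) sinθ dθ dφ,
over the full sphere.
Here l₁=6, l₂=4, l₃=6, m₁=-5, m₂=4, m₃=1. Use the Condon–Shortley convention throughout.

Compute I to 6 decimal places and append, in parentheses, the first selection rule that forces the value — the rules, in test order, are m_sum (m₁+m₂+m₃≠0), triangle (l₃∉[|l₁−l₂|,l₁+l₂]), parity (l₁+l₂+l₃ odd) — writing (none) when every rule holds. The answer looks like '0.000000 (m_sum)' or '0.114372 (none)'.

-0.102536 (none)

Rules hold: Σm=0, L=16 even, 2≤6≤10.
N = 13·9·13 = 1521
Δ = 4!·8!·4!/17! = 1/15315300
Racah Σ t=0..4: t=0:+1/829440 t=1:−1/25920 t=2:+1/9216 t=3:−1/25920 t=4:+1/829440 = 7/207360
⇒ 3j(6 4 6; 0 0 0)² = 28/2431, sgn +1
Racah Σ t=4..4: t=4:+1/2903040 = 1/2903040
⇒ 3j(6 4 6; -5 4 1)² = 5/663, sgn -1
4πI² = N·(3j₀)²·(3jₘ)² = 420/3179
I = -1·√(0.132117/4π) = -0.10253555
No selection rule forces the value: the integral is nonzero (none).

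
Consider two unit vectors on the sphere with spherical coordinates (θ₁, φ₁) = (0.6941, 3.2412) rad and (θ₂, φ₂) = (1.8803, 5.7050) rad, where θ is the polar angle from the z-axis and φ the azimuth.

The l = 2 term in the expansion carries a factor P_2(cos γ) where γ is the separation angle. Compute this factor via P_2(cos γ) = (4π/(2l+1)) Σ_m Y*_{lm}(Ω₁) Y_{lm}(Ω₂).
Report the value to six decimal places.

Addition theorem: P_2(cos γ) = (4π/5) Σ_m Y*_{lm}(Ω₁) Y_{lm}(Ω₂), m = −2…2:
  m=-2: (+0.154940+0.031281i) × (+0.141109+0.320773i) = +0.011829+0.054115i  (running Σ = +0.011829+0.054115i)
  m=-1: (-0.377970-0.037774i) × (-0.187696-0.122486i) = +0.066317+0.053386i  (running Σ = +0.078146+0.107501i)
  m=0: (+0.243601-0.000000i) × (-0.227612+0.000000i) = -0.055447+0.000000i  (running Σ = +0.022700+0.107501i)
  m=1: (+0.377970-0.037774i) × (+0.187696-0.122486i) = +0.066317-0.053386i  (running Σ = +0.089016+0.054115i)
  m=2: (+0.154940-0.031281i) × (+0.141109-0.320773i) = +0.011829-0.054115i  (running Σ = +0.100846+0.000000i)
Total Σ_m = +0.100846+0.000000i. Multiply by 2.513274: +0.253453+0.000000i. P_2(cos γ) = 0.253453

0.253453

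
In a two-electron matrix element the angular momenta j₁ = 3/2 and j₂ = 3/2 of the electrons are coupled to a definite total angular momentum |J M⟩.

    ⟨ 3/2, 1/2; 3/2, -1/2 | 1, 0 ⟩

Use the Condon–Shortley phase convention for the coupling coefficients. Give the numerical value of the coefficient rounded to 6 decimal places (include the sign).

-0.223607

triangle: 2!×1!×1!/5! = 2/120
(j±m)!: 2!×1!×1!×2!×1!×1! = 4
prefactor² = (2J+1)×Δ×N² = 1/5
  k=0: +1/(0!×2!×1!×1!×0!×0!) = 1/2
  k=1: −1/(1!×1!×0!×0!×1!×1!) = -1
Σ = -1/2  ⇒  CG² = 1/5×(-1/2)² = 1/20
CG = −√(1/20) = -0.223607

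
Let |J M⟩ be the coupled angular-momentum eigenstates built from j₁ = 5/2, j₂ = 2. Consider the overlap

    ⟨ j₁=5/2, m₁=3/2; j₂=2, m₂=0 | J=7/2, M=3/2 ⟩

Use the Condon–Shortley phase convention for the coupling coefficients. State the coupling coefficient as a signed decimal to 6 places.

j₁+j₂−J=1  J+j₁−j₂=4  J−j₁+j₂=3  j₁+j₂+J+1=9
(j₁±m₁, j₂±m₂, J±M) = (4,1,2,2,5,2)
P² = 512/7
sum k=0..1:
  [0] +1/12 = 1/12
  [1] −1/48 = -1/48
S = 1/16
C² = P²·S² = 2/7 ; C = +0.534522

+0.534522  (= +√(2/7))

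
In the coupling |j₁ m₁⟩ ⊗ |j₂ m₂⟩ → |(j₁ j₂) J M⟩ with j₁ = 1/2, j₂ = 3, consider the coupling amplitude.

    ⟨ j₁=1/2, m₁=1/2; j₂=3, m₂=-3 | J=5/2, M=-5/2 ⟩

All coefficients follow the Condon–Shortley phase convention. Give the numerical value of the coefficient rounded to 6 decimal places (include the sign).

triangle: 1!×0!×5!/7! = 120/5040
(j±m)!: 1!×0!×0!×6!×0!×5! = 86400
prefactor² = (2J+1)×Δ×N² = 86400/7
  k=0: +1/(0!×1!×0!×0!×0!×5!) = 1/120
Σ = 1/120  ⇒  CG² = 86400/7×(1/120)² = 6/7
CG = +√(6/7) = +0.925820

+0.925820  (= +√(6/7))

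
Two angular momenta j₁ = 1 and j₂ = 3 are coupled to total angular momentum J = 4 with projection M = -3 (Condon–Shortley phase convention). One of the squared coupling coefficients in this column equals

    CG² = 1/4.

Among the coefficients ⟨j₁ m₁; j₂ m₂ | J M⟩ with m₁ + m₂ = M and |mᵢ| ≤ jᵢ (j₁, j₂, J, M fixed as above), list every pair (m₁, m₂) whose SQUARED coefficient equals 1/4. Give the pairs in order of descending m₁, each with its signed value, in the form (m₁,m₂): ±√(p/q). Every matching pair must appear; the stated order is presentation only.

Admissible pairs with m₁+m₂ = M = -3: (-1,-2), (0,-3)
  (m₁,m₂)=(0,-3): CG² = 1/4, CG = +√(1/4)   ← matches the target
  (m₁,m₂)=(-1,-2): CG² = 3/4, CG = +√(3/4)
Pairs with CG² = 1/4: (0,-3): +√(1/4)

(0,-3): +√(1/4)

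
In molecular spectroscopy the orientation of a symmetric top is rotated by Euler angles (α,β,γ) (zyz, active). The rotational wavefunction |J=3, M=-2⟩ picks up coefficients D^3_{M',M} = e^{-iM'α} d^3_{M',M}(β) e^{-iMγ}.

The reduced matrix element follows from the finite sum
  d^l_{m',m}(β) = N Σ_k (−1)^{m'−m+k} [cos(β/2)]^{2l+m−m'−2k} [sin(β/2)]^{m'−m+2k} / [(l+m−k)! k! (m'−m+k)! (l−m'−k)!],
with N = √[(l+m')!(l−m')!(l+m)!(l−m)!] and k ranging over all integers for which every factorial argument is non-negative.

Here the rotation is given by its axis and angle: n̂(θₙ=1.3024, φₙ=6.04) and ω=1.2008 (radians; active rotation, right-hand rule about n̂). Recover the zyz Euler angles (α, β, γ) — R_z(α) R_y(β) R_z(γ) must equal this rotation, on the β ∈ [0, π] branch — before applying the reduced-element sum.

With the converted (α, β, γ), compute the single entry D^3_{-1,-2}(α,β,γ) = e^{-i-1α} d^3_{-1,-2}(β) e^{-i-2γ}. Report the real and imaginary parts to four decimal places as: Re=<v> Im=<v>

Re=0.0786 Im=-0.0791

Axis–angle → zyz. n̂ = (sinθₙcosφₙ, sinθₙsinφₙ, cosθₙ) = (+0.935827, -0.232174, +0.265186), ω = 1.2008.
R = I cosω + sinω [n̂]ₓ + (1−cosω) n̂n̂ᵀ gives
  R = [+0.920694, -0.385946, -0.058035; +0.108534, +0.396024, -0.911803; +0.374890, +0.833193, +0.406506]
β = atan2(√(R₁₃²+R₂₃²), R₃₃) = 1.152170; α = atan2(R₂₃, R₁₃) mod 2π = 4.648826; γ = atan2(R₃₂, −R₃₁) mod 2π = 1.993604
Split into d^3_{-1,-2}(β=1.1522) × two z-phases.
Half-angle: c=0.838602, s=0.544745. N=√(2·24·1·120)=75.894664
The bounds max(0,m−m')=0 and min(l+m,l−m')=1 give 2 terms
  k=0: (−1)^1·75.8947/(24)·0.8386^5·0.5447^1 = -0.714450
  k=1: (−1)^2·75.8947/(12)·0.8386^3·0.5447^3 = +0.602944
d^3_{-1,-2}(1.1522) = -0.714450 +0.602944 = -0.111506
Phases: e^{-i·(-1)·4.6488}=-0.063521-0.997981i, e^{-i·(-2)·1.9936}=-0.663272-0.748379i ⇒ D=+0.078582-0.079110i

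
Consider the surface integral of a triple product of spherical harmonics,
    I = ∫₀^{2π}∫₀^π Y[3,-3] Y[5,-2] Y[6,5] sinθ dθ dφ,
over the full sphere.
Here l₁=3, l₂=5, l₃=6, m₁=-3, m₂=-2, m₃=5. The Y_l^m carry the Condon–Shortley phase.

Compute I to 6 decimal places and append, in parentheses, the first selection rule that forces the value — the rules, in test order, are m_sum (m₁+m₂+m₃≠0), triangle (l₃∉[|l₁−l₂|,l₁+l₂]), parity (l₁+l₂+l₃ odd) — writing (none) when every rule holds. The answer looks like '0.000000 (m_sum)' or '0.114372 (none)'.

Checks pass: Σm=0; 14 even; l₃=6∈[2,8].
(2·3+1)(2·5+1)(2·6+1) = 1001
Δ: 2! 4! 8! / 15! → 1/675675
sum: t=0:+1/8640 t=1:−1/2304 t=2:+1/8640 = -7/34560
3j²(3 5 6; 0 0 0) = Δ·Π!·Σ² = 7/429  (sign -1)
sum: t=2:+1/241920 = 1/241920
3j²(3 5 6; -3 -2 5) = Δ·Π!·Σ² = 2/91  (sign -1)
combine: 4πI² = 1001·7/429·2/91 = 14/39
take √, sign +1: I = 0.16901560
No selection rule forces the value: the integral is nonzero (none).

0.169016 (none)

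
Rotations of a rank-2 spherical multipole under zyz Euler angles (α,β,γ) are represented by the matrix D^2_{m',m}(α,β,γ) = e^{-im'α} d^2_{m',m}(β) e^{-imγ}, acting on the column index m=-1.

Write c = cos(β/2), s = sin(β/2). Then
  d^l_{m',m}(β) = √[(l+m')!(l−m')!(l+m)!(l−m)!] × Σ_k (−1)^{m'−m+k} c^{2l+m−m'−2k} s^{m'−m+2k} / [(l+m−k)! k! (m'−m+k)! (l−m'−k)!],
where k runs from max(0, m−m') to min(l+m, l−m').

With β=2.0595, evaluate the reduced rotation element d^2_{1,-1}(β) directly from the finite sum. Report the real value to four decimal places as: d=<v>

d^2_{1,-1}(β=2.0595) via the finite sum:
Half-angle: c=0.515033, s=0.857170. N=√(6·1·1·6)=6.000000
The bounds max(0,m−m')=0 and min(l+m,l−m')=1 give 2 terms
  k=0: (−1)^2·6.0000/(2)·0.5150^2·0.8572^2 = +0.584690
  k=1: (−1)^3·6.0000/(6)·0.5150^0·0.8572^4 = -0.539844
d^2_{1,-1}(2.0595) = +0.584690 -0.539844 = +0.044846

d=0.0448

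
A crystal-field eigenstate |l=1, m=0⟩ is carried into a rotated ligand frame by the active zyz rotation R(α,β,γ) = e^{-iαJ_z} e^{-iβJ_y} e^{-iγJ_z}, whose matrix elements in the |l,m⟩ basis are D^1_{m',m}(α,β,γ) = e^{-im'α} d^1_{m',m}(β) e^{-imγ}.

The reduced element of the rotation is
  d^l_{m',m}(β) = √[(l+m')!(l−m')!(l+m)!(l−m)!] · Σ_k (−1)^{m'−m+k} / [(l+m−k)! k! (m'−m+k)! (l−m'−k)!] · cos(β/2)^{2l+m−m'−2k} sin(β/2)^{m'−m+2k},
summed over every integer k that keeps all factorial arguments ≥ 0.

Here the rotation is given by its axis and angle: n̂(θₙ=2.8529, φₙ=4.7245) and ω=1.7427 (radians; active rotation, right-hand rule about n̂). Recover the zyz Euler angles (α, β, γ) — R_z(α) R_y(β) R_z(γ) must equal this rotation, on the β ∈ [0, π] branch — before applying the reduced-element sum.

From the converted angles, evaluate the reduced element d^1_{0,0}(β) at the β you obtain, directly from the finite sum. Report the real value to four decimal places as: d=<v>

Axis–angle → zyz. n̂ = (sinθₙcosφₙ, sinθₙsinφₙ, cosθₙ) = (+0.003448, -0.284678, -0.958617), ω = 1.7427.
R = I cosω + sinω [n̂]ₓ + (1−cosω) n̂n̂ᵀ gives
  R = [-0.171044, +0.943338, -0.284353; -0.945637, -0.076154, +0.316182; +0.276612, +0.322976, +0.905081]
β = atan2(√(R₁₃²+R₂₃²), R₃₃) = 0.439225; α = atan2(R₂₃, R₁₃) mod 2π = 2.303243; γ = atan2(R₃₂, −R₃₁) mod 2π = 2.279021
d^1_{0,0}(β=0.4392) via the finite sum:
Half-angle: c=0.975982, s=0.217851. N=√(1·1·1·1)=1.000000
The bounds max(0,m−m')=0 and min(l+m,l−m')=1 give 2 terms
  k=0: (−1)^0·1.0000/(1)·0.9760^2·0.2179^0 = +0.952541
  k=1: (−1)^1·1.0000/(1)·0.9760^0·0.2179^2 = -0.047459
d^1_{0,0}(0.4392) = +0.952541 -0.047459 = +0.905081

d=0.9051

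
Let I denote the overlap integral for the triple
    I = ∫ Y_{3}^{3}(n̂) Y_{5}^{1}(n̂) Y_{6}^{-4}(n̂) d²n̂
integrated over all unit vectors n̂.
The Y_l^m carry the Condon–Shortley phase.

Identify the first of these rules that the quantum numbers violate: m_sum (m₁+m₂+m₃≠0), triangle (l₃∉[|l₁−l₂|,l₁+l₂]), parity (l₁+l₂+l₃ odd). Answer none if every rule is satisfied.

azimuthal sum: 3 + 1 − 4 = 0  ✓
2 ≤ 6 ≤ 8 (triangle on l)  ✓
L = 3 + 5 + 6 = 14 (even)  ✓

none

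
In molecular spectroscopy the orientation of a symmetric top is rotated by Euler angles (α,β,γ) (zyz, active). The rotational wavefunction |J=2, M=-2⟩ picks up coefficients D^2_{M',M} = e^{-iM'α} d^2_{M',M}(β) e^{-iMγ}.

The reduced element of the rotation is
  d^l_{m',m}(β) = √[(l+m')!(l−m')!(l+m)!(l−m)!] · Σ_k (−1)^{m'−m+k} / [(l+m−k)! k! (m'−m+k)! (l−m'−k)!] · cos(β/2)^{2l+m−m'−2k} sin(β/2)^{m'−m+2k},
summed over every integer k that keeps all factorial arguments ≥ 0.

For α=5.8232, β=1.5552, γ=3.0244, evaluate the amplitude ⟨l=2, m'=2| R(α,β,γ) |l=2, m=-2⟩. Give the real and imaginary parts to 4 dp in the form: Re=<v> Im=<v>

Re=0.1875 Im=0.1534

First d^2_{2,-2}(β=1.5552), then the phase factors e^{-i(2)α} and e^{-i(-2)γ}:
Half-angle: c=0.712599, s=0.701571. N=√(24·1·1·24)=24.000000
k∈{0} keeps every argument non-negative
  k=0: (−1)^4·24.0000/(24)·0.7126^0·0.7016^4 = +0.242263
d^2_{2,-2}(1.5552) = +0.242263
Attach z-rotation phases: D = e^{-i(2)(5.8232)}·(+0.242263)·e^{-i(-2)(3.0244)} = +0.187523+0.153383i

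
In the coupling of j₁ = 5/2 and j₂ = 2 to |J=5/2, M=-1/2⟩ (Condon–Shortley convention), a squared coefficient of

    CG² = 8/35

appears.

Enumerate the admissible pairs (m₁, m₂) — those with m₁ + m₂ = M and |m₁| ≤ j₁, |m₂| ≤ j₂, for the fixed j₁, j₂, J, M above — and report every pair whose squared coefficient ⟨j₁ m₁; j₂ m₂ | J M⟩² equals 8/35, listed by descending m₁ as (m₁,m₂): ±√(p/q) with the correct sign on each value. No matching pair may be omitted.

Admissible pairs with m₁+m₂ = M = -1/2: (-5/2,2), (-3/2,1), (-1/2,0), (1/2,-1), (3/2,-2)
  (m₁,m₂)=(3/2,-2): CG² = 27/70, CG = +√(27/70)
  (m₁,m₂)=(1/2,-1): CG² = 0/1, CG = 0
  (m₁,m₂)=(-1/2,0): CG² = 8/35, CG = −√(8/35)   ← matches the target
  (m₁,m₂)=(-3/2,1): CG² = 6/35, CG = +√(6/35)
  (m₁,m₂)=(-5/2,2): CG² = 3/14, CG = +√(3/14)
Pairs with CG² = 8/35: (-1/2,0): −√(8/35)

(-1/2,0): −√(8/35)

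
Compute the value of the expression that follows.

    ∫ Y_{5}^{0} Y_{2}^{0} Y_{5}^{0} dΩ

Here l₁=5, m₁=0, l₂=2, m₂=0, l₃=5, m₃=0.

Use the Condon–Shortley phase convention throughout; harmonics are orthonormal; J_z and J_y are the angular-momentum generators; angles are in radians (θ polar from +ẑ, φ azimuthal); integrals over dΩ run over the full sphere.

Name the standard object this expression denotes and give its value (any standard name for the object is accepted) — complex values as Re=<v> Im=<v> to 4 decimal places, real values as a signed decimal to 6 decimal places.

This is a Gaunt coefficient — the integral of a triple product of spherical harmonics over the sphere.
Rules hold: Σm=0, L=12 even, 3≤5≤7.
N = 11·5·11 = 605
Δ = 2!·8!·2!/13! = 1/38610
Racah Σ t=0..2: t=0:+1/2880 t=1:−1/576 t=2:+1/2880 = -1/960
⇒ 3j(5 2 5; 0 0 0)² = 10/429, sgn +1
(m-triple is (0,0,0) — same symbol as above.)
4πI² = N·(3j₀)²·(3jₘ)² = 500/1521
I = +1·√(0.328731/4π) = 0.16173926

Gaunt coefficient, +0.161739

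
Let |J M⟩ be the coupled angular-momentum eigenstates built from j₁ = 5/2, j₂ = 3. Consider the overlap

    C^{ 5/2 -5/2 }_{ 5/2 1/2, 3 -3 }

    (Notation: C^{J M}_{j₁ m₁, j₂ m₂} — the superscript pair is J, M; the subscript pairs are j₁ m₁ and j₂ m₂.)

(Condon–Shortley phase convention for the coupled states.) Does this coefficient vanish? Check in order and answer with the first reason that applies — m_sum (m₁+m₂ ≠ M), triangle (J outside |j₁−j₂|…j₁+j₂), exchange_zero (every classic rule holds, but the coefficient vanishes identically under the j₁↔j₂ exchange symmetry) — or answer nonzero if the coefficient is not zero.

m-sum: m₁+m₂ = 1/2+(-3) = -5/2, M = -5/2  ✓
triangle: |j₁−j₂| = 1/2 ≤ J = 5/2 ≤ j₁+j₂ = 11/2  ✓
exchange: j₁≠j₂ or m₁≠m₂ — the exchange symmetry imposes no constraint here
value check: CG = +√(5/21) = +0.487950 ≠ 0

nonzero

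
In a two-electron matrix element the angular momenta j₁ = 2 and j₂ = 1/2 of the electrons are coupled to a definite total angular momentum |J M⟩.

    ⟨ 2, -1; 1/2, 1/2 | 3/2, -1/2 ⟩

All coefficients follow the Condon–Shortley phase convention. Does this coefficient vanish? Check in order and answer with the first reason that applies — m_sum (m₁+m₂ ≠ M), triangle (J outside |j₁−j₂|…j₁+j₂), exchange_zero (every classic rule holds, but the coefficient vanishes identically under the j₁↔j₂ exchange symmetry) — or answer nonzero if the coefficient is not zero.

m-sum: m₁+m₂ = -1+1/2 = -1/2, M = -1/2  ✓
triangle: |j₁−j₂| = 3/2 ≤ J = 3/2 ≤ j₁+j₂ = 5/2  ✓
exchange: j₁≠j₂ or m₁≠m₂ — the exchange symmetry imposes no constraint here
value check: CG = −√(3/5) = -0.774597 ≠ 0

nonzero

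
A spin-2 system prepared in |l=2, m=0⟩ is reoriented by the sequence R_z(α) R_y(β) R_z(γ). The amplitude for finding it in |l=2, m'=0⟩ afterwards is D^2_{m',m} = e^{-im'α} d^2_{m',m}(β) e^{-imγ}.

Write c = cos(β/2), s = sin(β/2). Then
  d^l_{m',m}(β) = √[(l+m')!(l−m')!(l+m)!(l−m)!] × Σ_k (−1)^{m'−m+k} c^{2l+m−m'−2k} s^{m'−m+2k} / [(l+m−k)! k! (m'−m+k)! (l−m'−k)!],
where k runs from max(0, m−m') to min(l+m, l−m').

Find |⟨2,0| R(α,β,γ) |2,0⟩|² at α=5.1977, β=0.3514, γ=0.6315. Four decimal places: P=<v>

First d^2_{0,0}(β=0.3514), then the phase factors e^{-i(0)α} and e^{-i(0)γ}:
Half-angle: c=0.984604, s=0.174797. N=√(2·2·2·2)=4.000000
k∈{0,1,2} keeps every argument non-negative
  k=0: (−1)^0·4.0000/(4)·0.9846^4·0.1748^0 = +0.939825
  k=1: (−1)^1·4.0000/(1)·0.9846^2·0.1748^2 = -0.118482
  k=2: (−1)^2·4.0000/(4)·0.9846^0·0.1748^4 = +0.000934
d^2_{0,0}(0.3514) = +0.939825 -0.118482 +0.000934 = +0.822277
|D^2_{0,0}|² = |d^2_{0,0}(β)|² = (+0.822277)² = 0.676139 (the z-rotation phases have unit modulus)

P=0.6761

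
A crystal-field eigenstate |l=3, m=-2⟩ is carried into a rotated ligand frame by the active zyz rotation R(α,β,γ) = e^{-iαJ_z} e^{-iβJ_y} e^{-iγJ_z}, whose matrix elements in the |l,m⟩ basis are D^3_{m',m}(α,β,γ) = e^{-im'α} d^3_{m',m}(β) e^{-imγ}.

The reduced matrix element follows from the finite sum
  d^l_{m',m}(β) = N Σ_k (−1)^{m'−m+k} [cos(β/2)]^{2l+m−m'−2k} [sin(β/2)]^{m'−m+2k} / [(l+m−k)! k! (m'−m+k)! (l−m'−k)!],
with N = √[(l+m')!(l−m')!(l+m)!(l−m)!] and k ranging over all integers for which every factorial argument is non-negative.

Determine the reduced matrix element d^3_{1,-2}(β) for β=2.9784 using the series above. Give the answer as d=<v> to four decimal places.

d=0.2501

d^3_{1,-2}(β=2.9784) via the finite sum:
With c≡cos(β/2)=0.081506 and s≡sin(β/2)=0.996673, N=[24·2·1·120]^{1/2}=75.894664
The bounds max(0,m−m')=0 and min(l+m,l−m')=1 give 2 terms
  k=0: (−1)^3·75.8947/(12)·0.0815^3·0.9967^3 = -0.003390
  k=1: (−1)^4·75.8947/(24)·0.0815^1·0.9967^5 = +0.253485
d^3_{1,-2}(2.9784) = -0.003390 +0.253485 = +0.250094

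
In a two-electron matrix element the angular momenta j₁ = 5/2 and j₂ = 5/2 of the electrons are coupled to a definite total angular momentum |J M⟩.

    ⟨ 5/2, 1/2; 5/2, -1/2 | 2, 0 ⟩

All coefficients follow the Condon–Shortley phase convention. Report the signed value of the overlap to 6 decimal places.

-0.436436  (= −√(4/21))

j₁+j₂−J=3  J+j₁−j₂=2  J−j₁+j₂=2  j₁+j₂+J+1=8
(j₁±m₁, j₂±m₂, J±M) = (3,2,2,3,2,2)
P² = 12/7
sum k=0..2:
  [0] +1/24 = 1/24
  [1] −1/2 = -1/2
  [2] +1/8 = 1/8
S = -1/3
C² = P²·S² = 4/21 ; C = -0.436436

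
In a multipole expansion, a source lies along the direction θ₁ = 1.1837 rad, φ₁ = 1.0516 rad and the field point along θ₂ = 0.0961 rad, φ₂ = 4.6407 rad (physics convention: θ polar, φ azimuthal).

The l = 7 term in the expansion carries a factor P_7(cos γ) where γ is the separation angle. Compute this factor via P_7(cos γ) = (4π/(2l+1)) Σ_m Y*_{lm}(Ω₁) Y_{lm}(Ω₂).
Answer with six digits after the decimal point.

-0.230495

Expand P_7 via completeness: Σ_{m} conj(Y_{7,m}) at Ω₁ times Y_{7,m} at Ω₂ —
  m=-7: (+0.138116+0.257215i) × (+0.000000-0.000000i) = +0.000000+0.000000i  (running Σ = +0.000000+0.000000i)
  m=-6: (+0.445171+0.011762i) × (-0.000001-0.000001i) = -0.000001-0.000000i  (running Σ = -0.000001-0.000000i)
  m=-5: (+0.110539-0.182083i) × (-0.000012+0.000033i) = +0.000005+0.000006i  (running Σ = +0.000004+0.000006i)
  m=-4: (+0.113281+0.204440i) × (+0.000587+0.000173i) = +0.000031+0.000140i  (running Σ = +0.000035+0.000145i)
  m=-3: (+0.307562+0.004062i) × (+0.001627-0.007446i) = +0.000531-0.002284i  (running Σ = +0.000566-0.002138i)
  m=-2: (-0.057286+0.097235i) × (-0.065836-0.009505i) = +0.004696-0.005857i  (running Σ = +0.005261-0.007995i)
  m=-1: (+0.159285+0.278716i) × (-0.026379+0.367334i) = -0.106584+0.051159i  (running Σ = -0.101322+0.043163i)
  m=0: (-0.075846-0.000000i) × (+0.955738+0.000000i) = -0.072489-0.000000i  (running Σ = -0.173811+0.043163i)
  m=1: (-0.159285+0.278716i) × (+0.026379+0.367334i) = -0.106584-0.051159i  (running Σ = -0.280395-0.007995i)
  m=2: (-0.057286-0.097235i) × (-0.065836+0.009505i) = +0.004696+0.005857i  (running Σ = -0.275699-0.002138i)
  m=3: (-0.307562+0.004062i) × (-0.001627-0.007446i) = +0.000531+0.002284i  (running Σ = -0.275168+0.000145i)
  m=4: (+0.113281-0.204440i) × (+0.000587-0.000173i) = +0.000031-0.000140i  (running Σ = -0.275137+0.000006i)
  m=5: (-0.110539-0.182083i) × (+0.000012+0.000033i) = +0.000005-0.000006i  (running Σ = -0.275133-0.000000i)
  m=6: (+0.445171-0.011762i) × (-0.000001+0.000001i) = -0.000001+0.000000i  (running Σ = -0.275133+0.000000i)
  m=7: (-0.138116+0.257215i) × (-0.000000-0.000000i) = +0.000000-0.000000i  (running Σ = -0.275133-0.000000i)
Σ over m = -0.275133-0.000000i; ×(4π/15) → -0.230495-0.000000i. Real part: -0.230495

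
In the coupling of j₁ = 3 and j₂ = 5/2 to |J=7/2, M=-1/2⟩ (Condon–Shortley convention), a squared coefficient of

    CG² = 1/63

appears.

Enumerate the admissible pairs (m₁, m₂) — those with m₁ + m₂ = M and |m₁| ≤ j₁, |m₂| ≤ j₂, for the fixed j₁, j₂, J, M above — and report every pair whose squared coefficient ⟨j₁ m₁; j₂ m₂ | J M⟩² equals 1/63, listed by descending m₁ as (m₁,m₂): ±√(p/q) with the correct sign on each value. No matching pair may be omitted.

Admissible pairs with m₁+m₂ = M = -1/2: (-3,5/2), (-2,3/2), (-1,1/2), (0,-1/2), (1,-3/2), (2,-5/2)
  (m₁,m₂)=(2,-5/2): CG² = 16/63, CG = +√(16/63)
  (m₁,m₂)=(1,-3/2): CG² = 8/63, CG = +√(8/63)
  (m₁,m₂)=(0,-1/2): CG² = 4/21, CG = −√(4/21)
  (m₁,m₂)=(-1,1/2): CG² = 1/63, CG = −√(1/63)   ← matches the target
  (m₁,m₂)=(-2,3/2): CG² = 20/63, CG = +√(20/63)
  (m₁,m₂)=(-3,5/2): CG² = 2/21, CG = +√(2/21)
Pairs with CG² = 1/63: (-1,1/2): −√(1/63)

(-1,1/2): −√(1/63)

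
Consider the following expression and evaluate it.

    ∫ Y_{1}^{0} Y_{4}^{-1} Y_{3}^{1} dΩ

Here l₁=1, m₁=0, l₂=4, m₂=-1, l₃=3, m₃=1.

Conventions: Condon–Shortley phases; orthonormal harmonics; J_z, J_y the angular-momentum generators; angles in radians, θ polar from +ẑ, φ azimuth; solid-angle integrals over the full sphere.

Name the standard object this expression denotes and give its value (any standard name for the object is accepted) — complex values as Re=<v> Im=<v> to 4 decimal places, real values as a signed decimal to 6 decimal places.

Gaunt coefficient, -0.238414

This is a Gaunt coefficient — the integral of a triple product of spherical harmonics over the sphere.
Rules hold: Σm=0, L=8 even, 3≤3≤5.
N = 3·9·7 = 189
Δ = 2!·0!·6!/9! = 1/252
Racah Σ t=1..1: t=1:−1/36 = -1/36
⇒ 3j(1 4 3; 0 0 0)² = 4/63, sgn +1
Racah Σ t=1..1: t=1:−1/48 = -1/48
⇒ 3j(1 4 3; 0 -1 1)² = 5/84, sgn -1
4πI² = N·(3j₀)²·(3jₘ)² = 5/7
I = -1·√(0.714286/4π) = -0.23841361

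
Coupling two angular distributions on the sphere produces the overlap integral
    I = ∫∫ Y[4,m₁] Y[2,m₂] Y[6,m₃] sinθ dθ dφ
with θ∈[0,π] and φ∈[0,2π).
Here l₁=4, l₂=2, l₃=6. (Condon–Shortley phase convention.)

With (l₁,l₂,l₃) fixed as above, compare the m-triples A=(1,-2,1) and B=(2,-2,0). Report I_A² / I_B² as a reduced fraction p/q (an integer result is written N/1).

Same 4,2,6: normalisation and zero-m 3j drop out of the ratio.
A: Δ: 0! 8! 4! / 13! → 1/6435; sum: t=0:+1/17280 = 1/17280; 3j²(4 2 6; 1 -2 1) = Δ·Π!·Σ² = 7/1287  (sign -1)
B: Δ: 0! 8! 4! / 13! → 1/6435; sum: t=0:+1/34560 = 1/34560; 3j²(4 2 6; 2 -2 0) = Δ·Π!·Σ² = 1/429  (sign +1)
I_A²/I_B² = (7/1287)/(1/429) = 7/3

7/3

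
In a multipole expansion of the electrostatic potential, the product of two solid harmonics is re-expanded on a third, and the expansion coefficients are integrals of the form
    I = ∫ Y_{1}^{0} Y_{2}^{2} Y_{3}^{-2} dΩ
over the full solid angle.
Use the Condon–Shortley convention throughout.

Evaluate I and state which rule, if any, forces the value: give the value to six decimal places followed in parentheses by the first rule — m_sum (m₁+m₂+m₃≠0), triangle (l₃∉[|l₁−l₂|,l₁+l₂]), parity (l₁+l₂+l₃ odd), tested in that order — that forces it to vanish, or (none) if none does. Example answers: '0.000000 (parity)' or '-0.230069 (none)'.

m-sum 0 ✓  L=6 even ✓  1≤3≤3 ✓
Π(2lᵢ+1) = 3×5×7 = 105
triangle coeff Δ(1,2,3) = 1/105
Σ_t [0,0]: t=0:+1/4 = 1/4
(3j)²=3/35 [(1 2 3; 0 0 0)], sign=-1
Σ_t [0,0]: t=0:+1/24 = 1/24
(3j)²=1/21 [(1 2 3; 0 2 -2)], sign=-1
⇒ 4πI² = 3/7
I = (+1)√(3/7/(4π)) = 0.18467439
No selection rule forces the value: the integral is nonzero (none).

0.184674 (none)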